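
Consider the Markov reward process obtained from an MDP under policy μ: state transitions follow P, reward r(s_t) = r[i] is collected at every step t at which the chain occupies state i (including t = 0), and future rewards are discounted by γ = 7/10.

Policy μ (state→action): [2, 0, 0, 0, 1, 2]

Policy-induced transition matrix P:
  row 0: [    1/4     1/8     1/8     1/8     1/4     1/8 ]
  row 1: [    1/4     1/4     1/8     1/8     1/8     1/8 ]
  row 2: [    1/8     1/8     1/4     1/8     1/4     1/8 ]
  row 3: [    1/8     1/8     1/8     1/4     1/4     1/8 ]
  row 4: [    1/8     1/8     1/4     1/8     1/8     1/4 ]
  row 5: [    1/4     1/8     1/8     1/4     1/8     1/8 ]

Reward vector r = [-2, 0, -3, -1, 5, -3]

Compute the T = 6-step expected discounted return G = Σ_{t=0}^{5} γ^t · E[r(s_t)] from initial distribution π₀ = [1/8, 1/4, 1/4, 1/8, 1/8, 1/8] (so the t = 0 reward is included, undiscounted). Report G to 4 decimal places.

G = -1.9179

t=0: π = [0.1250, 0.2500, 0.2500, 0.1250, 0.1250, 0.1250], E[r] = -0.8750, γ^t·E[r] = -0.875000, running G = -0.875000
t=1: π = [0.1875, 0.1563, 0.1719, 0.1563, 0.1875, 0.1406], E[r] = -0.5313, γ^t·E[r] = -0.371875, running G = -1.246875
t=2: π = [0.1855, 0.1445, 0.1699, 0.1621, 0.1895, 0.1484], E[r] = -0.5410, γ^t·E[r] = -0.265098, running G = -1.511973
t=3: π = [0.1848, 0.1431, 0.1699, 0.1638, 0.1897, 0.1487], E[r] = -0.5408, γ^t·E[r] = -0.185485, running G = -1.697457
t=4: π = [0.1846, 0.1429, 0.1700, 0.1641, 0.1898, 0.1487], E[r] = -0.5401, γ^t·E[r] = -0.129678, running G = -1.827135
t=5: π = [0.1845, 0.1429, 0.1700, 0.1641, 0.1898, 0.1487], E[r] = -0.5401, γ^t·E[r] = -0.090778, running G = -1.917913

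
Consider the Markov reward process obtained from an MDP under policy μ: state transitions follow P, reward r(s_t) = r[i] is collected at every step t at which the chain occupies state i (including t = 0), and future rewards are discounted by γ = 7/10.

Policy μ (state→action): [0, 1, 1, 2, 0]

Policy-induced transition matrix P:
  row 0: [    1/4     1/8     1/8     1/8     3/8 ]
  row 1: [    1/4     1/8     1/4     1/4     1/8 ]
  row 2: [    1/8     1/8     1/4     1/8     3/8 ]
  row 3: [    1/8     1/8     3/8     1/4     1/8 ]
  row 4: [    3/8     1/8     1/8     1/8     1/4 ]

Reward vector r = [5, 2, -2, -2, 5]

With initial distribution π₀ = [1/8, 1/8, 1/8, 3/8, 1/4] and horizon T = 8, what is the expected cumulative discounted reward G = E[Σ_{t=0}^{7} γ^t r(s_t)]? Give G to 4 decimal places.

t=0: π = [0.1250, 0.1250, 0.1250, 0.3750, 0.2500], E[r] = 1.1250, γ^t·E[r] = 1.125000, running G = 1.125000
t=1: π = [0.2188, 0.1250, 0.2500, 0.1875, 0.2188], E[r] = 1.5625, γ^t·E[r] = 1.093750, running G = 2.218750
t=2: π = [0.2227, 0.1250, 0.2188, 0.1641, 0.2695], E[r] = 1.9453, γ^t·E[r] = 0.953203, running G = 3.171953
t=3: π = [0.2358, 0.1250, 0.2090, 0.1611, 0.2690], E[r] = 2.0342, γ^t·E[r] = 0.697724, running G = 3.869677
t=4: π = [0.2374, 0.1250, 0.2070, 0.1608, 0.2698], E[r] = 2.0504, γ^t·E[r] = 0.492305, running G = 4.361981
t=5: π = [0.2378, 0.1250, 0.2067, 0.1607, 0.2698], E[r] = 2.0531, γ^t·E[r] = 0.345062, running G = 4.707043
t=6: π = [0.2378, 0.1250, 0.2066, 0.1607, 0.2698], E[r] = 2.0535, γ^t·E[r] = 0.241592, running G = 4.948636
t=7: π = [0.2378, 0.1250, 0.2066, 0.1607, 0.2698], E[r] = 2.0536, γ^t·E[r] = 0.169120, running G = 5.117755

G = 5.1178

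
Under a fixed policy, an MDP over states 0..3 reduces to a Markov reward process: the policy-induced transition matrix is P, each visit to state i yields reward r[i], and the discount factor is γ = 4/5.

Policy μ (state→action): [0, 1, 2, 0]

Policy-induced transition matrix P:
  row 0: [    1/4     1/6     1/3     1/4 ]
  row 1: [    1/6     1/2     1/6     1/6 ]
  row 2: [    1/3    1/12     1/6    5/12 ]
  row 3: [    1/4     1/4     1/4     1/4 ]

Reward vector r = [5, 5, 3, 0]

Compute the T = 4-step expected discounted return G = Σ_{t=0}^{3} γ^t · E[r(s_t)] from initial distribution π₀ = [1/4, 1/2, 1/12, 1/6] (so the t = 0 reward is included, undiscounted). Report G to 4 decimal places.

G = 10.4965

t=0: π = [0.2500, 0.5000, 0.0833, 0.1667], E[r] = 4.0000, γ^t·E[r] = 4.000000, running G = 4.000000
t=1: π = [0.2153, 0.3403, 0.2222, 0.2222], E[r] = 3.4444, γ^t·E[r] = 2.755556, running G = 6.755556
t=2: π = [0.2402, 0.2801, 0.2211, 0.2587], E[r] = 3.2645, γ^t·E[r] = 2.089259, running G = 8.844815
t=3: π = [0.2451, 0.2632, 0.2283, 0.2635], E[r] = 3.2260, γ^t·E[r] = 1.651704, running G = 10.496519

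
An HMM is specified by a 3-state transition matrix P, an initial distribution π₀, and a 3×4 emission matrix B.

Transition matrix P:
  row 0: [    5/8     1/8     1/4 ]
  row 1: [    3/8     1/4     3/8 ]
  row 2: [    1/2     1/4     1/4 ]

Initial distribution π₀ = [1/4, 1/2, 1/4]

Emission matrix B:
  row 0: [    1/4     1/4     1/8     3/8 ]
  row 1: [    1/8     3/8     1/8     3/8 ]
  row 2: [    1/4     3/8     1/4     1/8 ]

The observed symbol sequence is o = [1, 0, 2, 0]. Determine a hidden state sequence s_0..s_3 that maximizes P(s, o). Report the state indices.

t=0: δ = [6.250e-02, 1.875e-01, 9.375e-02]  (obs o_0=1)
t=1: δ = [1.758e-02, 5.859e-03, 1.758e-02]  ψ = [1, 1, 1]  (obs o_1=0)
t=2: δ = [1.373e-03, 5.493e-04, 1.099e-03]  ψ = [0, 2, 0]  (obs o_2=2)
t=3: δ = [2.146e-04, 3.433e-05, 8.583e-05]  ψ = [0, 2, 0]  (obs o_3=0)
backtrack: best end state = 0; path = [1, 0, 0, 0]

path = [1, 0, 0, 0]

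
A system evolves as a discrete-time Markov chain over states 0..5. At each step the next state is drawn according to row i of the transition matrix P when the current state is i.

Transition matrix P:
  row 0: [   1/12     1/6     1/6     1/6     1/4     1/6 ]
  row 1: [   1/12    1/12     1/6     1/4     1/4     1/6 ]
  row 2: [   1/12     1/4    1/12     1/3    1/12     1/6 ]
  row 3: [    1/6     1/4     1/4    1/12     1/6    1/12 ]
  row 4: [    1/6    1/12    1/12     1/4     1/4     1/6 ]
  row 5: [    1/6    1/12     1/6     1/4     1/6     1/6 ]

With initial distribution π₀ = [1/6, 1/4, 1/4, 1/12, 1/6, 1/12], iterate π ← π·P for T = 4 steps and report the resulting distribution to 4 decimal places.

π = [0.1300, 0.1561, 0.1557, 0.2160, 0.1937, 0.1486]

t=0: π = [0.1667, 0.2500, 0.2500, 0.0833, 0.1667, 0.0833]
t=1: π = [0.1111, 0.1528, 0.1389, 0.2431, 0.1944, 0.1597]
t=2: π = [0.1331, 0.1563, 0.1591, 0.2118, 0.1933, 0.1464]
t=3: π = [0.1293, 0.1563, 0.1549, 0.2169, 0.1936, 0.1490]
t=4: π = [0.1300, 0.1561, 0.1557, 0.2160, 0.1937, 0.1486]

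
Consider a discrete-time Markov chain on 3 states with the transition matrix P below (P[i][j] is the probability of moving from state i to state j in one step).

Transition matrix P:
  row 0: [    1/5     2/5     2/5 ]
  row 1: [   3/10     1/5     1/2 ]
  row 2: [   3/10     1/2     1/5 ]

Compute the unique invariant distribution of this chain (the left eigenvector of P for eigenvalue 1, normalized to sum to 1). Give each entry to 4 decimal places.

π = [0.2727, 0.3636, 0.3636]

Balance equations π_j = Σ_i π_i·P[i][j]:
  π_0 = 1/5·π_0 + 3/10·π_1 + 3/10·π_2
  π_1 = 2/5·π_0 + 1/5·π_1 + 1/2·π_2
  normalize: π_0 + π_1 + π_2 = 1
Solving the linear system gives exactly π = [3/11, 4/11, 4/11].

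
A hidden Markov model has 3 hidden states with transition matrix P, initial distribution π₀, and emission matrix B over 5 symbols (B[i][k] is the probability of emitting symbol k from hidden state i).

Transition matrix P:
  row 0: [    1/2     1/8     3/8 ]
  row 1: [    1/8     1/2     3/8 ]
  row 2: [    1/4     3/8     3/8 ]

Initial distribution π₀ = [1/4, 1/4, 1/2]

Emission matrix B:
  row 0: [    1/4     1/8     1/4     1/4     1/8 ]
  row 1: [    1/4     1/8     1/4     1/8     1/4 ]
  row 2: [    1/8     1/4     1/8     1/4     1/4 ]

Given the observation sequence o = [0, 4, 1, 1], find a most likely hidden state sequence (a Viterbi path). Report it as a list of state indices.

path = [1, 1, 2, 2]

t=0: δ = [6.250e-02, 6.250e-02, 6.250e-02]  (obs o_0=0)
t=1: δ = [3.906e-03, 7.812e-03, 5.859e-03]  ψ = [0, 1, 0]  (obs o_1=4)
t=2: δ = [2.441e-04, 4.883e-04, 7.324e-04]  ψ = [0, 1, 1]  (obs o_2=1)
t=3: δ = [2.289e-05, 3.433e-05, 6.866e-05]  ψ = [2, 2, 2]  (obs o_3=1)
backtrack: best end state = 2; path = [1, 1, 2, 2]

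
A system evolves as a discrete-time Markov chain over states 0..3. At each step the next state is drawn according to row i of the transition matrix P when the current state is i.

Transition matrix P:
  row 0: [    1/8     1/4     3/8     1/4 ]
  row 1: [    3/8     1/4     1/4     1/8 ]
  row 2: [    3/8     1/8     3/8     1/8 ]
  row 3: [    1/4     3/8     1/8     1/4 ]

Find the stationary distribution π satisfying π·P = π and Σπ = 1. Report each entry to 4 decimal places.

Balance equations π_j = Σ_i π_i·P[i][j]:
  π_0 = 1/8·π_0 + 3/8·π_1 + 3/8·π_2 + 1/4·π_3
  π_1 = 1/4·π_0 + 1/4·π_1 + 1/8·π_2 + 3/8·π_3
  π_2 = 3/8·π_0 + 1/4·π_1 + 3/8·π_2 + 1/8·π_3
  normalize: π_0 + π_1 + π_2 + π_3 = 1
Solving the linear system gives exactly π = [20/71, 117/497, 149/497, 13/71].

π = [0.2817, 0.2354, 0.2998, 0.1831]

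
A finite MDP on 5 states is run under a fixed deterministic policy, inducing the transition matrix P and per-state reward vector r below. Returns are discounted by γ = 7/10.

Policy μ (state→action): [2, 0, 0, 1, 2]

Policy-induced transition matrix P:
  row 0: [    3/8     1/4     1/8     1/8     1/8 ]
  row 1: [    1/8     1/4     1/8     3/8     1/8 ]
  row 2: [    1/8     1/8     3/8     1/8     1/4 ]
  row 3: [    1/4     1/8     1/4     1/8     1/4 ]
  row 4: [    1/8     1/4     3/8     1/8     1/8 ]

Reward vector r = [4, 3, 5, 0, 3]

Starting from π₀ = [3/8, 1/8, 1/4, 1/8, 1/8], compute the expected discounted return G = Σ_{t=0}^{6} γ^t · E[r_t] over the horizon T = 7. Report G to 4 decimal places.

G = 10.0793

t=0: π = [0.3750, 0.1250, 0.2500, 0.1250, 0.1250], E[r] = 3.5000, γ^t·E[r] = 3.500000, running G = 3.500000
t=1: π = [0.2344, 0.2031, 0.2344, 0.1563, 0.1719], E[r] = 3.2344, γ^t·E[r] = 2.264063, running G = 5.764063
t=2: π = [0.2031, 0.2012, 0.2461, 0.1758, 0.1738], E[r] = 3.1680, γ^t·E[r] = 1.552305, running G = 7.316367
t=3: π = [0.1978, 0.1973, 0.2520, 0.1753, 0.1777], E[r] = 3.1758, γ^t·E[r] = 1.089293, running G = 8.405660
t=4: π = [0.1964, 0.1966, 0.2543, 0.1743, 0.1784], E[r] = 3.1821, γ^t·E[r] = 0.764014, running G = 9.169675
t=5: π = [0.1959, 0.1964, 0.2550, 0.1741, 0.1786], E[r] = 3.1834, γ^t·E[r] = 0.535031, running G = 9.704705
t=6: π = [0.1957, 0.1964, 0.2552, 0.1741, 0.1786], E[r] = 3.1837, γ^t·E[r] = 0.374564, running G = 10.079269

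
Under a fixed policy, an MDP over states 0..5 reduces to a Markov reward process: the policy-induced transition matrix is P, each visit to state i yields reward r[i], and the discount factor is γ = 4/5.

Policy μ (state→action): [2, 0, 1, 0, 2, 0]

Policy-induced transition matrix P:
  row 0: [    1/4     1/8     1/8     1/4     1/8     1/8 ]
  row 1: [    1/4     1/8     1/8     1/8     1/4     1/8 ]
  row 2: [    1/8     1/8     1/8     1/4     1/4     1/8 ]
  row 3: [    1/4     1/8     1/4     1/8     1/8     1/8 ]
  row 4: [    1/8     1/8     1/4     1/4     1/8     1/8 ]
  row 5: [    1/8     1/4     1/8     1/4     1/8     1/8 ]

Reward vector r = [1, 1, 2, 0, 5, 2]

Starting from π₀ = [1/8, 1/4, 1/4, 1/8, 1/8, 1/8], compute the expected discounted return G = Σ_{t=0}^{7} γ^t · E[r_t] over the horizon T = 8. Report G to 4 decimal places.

t=0: π = [0.1250, 0.2500, 0.2500, 0.1250, 0.1250, 0.1250], E[r] = 1.7500, γ^t·E[r] = 1.750000, running G = 1.750000
t=1: π = [0.1875, 0.1406, 0.1563, 0.2031, 0.1875, 0.1250], E[r] = 1.8281, γ^t·E[r] = 1.462500, running G = 3.212500
t=2: π = [0.1914, 0.1406, 0.1738, 0.2070, 0.1621, 0.1250], E[r] = 1.7402, γ^t·E[r] = 1.113750, running G = 4.326250
t=3: π = [0.1924, 0.1406, 0.1711, 0.2065, 0.1643, 0.1250], E[r] = 1.7468, γ^t·E[r] = 0.894375, running G = 5.220625
t=4: π = [0.1924, 0.1406, 0.1714, 0.2066, 0.1640, 0.1250], E[r] = 1.7456, γ^t·E[r] = 0.715013, running G = 5.935638
t=5: π = [0.1925, 0.1406, 0.1713, 0.2066, 0.1640, 0.1250], E[r] = 1.7457, γ^t·E[r] = 0.572036, running G = 6.507674
t=6: π = [0.1925, 0.1406, 0.1713, 0.2066, 0.1640, 0.1250], E[r] = 1.7457, γ^t·E[r] = 0.457625, running G = 6.965299
t=7: π = [0.1925, 0.1406, 0.1713, 0.2066, 0.1640, 0.1250], E[r] = 1.7457, γ^t·E[r] = 0.366100, running G = 7.331399

G = 7.3314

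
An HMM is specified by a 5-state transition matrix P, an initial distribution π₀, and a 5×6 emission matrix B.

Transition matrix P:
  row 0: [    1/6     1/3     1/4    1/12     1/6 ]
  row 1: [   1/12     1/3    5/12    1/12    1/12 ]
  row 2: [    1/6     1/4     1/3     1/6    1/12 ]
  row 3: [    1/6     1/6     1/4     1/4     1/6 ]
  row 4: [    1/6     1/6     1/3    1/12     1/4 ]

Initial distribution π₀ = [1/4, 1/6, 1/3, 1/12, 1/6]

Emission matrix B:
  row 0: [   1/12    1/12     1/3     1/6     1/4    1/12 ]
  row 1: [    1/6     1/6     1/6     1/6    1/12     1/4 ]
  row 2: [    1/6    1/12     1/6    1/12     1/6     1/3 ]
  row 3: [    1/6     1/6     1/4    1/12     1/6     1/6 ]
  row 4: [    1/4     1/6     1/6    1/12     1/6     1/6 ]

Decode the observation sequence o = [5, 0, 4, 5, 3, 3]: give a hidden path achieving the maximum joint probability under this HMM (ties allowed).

path = [2, 2, 2, 2, 1, 1]

t=0: δ = [2.083e-02, 4.167e-02, 1.111e-01, 1.389e-02, 2.778e-02]  (obs o_0=5)
t=1: δ = [1.543e-03, 4.630e-03, 6.173e-03, 3.086e-03, 2.315e-03]  ψ = [2, 2, 2, 2, 2]  (obs o_1=0)
t=2: δ = [2.572e-04, 1.286e-04, 3.429e-04, 1.715e-04, 9.645e-05]  ψ = [2, 1, 2, 2, 4]  (obs o_2=4)
t=3: δ = [4.763e-06, 2.143e-05, 3.810e-05, 9.526e-06, 7.144e-06]  ψ = [2, 0, 2, 2, 0]  (obs o_3=5)
t=4: δ = [1.058e-06, 1.588e-06, 1.058e-06, 5.292e-07, 2.646e-07]  ψ = [2, 2, 2, 2, 2]  (obs o_4=3)
t=5: δ = [2.940e-08, 8.820e-08, 5.513e-08, 1.470e-08, 1.470e-08]  ψ = [0, 1, 1, 2, 0]  (obs o_5=3)
backtrack: best end state = 1; path = [2, 2, 2, 2, 1, 1]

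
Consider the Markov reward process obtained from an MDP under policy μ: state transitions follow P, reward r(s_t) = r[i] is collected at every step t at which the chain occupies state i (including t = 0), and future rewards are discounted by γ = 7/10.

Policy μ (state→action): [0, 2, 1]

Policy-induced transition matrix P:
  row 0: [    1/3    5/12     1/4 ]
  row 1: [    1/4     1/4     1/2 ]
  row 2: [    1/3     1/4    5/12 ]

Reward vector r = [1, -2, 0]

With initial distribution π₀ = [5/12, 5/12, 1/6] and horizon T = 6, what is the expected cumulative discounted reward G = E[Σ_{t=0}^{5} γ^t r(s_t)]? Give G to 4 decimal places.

G = -1.0194

t=0: π = [0.4167, 0.4167, 0.1667], E[r] = -0.4167, γ^t·E[r] = -0.416667, running G = -0.416667
t=1: π = [0.2986, 0.3194, 0.3819], E[r] = -0.3403, γ^t·E[r] = -0.238194, running G = -0.654861
t=2: π = [0.3067, 0.2998, 0.3935], E[r] = -0.2928, γ^t·E[r] = -0.143484, running G = -0.798345
t=3: π = [0.3084, 0.3011, 0.3905], E[r] = -0.2939, γ^t·E[r] = -0.100803, running G = -0.899147
t=4: π = [0.3082, 0.3014, 0.3904], E[r] = -0.2945, γ^t·E[r] = -0.070720, running G = -0.969868
t=5: π = [0.3082, 0.3014, 0.3904], E[r] = -0.2945, γ^t·E[r] = -0.049502, running G = -1.019369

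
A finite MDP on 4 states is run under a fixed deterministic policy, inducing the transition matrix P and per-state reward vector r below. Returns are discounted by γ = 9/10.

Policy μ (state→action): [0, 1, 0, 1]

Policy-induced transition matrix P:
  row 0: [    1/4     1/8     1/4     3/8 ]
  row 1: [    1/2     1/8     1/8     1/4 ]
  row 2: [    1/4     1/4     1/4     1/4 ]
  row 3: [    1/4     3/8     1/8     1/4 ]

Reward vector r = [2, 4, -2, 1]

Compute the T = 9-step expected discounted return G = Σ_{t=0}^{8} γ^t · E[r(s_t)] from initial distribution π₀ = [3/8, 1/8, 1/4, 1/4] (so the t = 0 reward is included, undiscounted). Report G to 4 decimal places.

G = 8.1512

t=0: π = [0.3750, 0.1250, 0.2500, 0.2500], E[r] = 1.0000, γ^t·E[r] = 1.000000, running G = 1.000000
t=1: π = [0.2813, 0.2188, 0.2031, 0.2969], E[r] = 1.3281, γ^t·E[r] = 1.195313, running G = 2.195313
t=2: π = [0.3047, 0.2246, 0.1855, 0.2852], E[r] = 1.4219, γ^t·E[r] = 1.151719, running G = 3.347031
t=3: π = [0.3062, 0.2195, 0.1863, 0.2881], E[r] = 1.4058, γ^t·E[r] = 1.024800, running G = 4.371832
t=4: π = [0.3049, 0.2203, 0.1866, 0.2883], E[r] = 1.4061, γ^t·E[r] = 0.922561, running G = 5.294392
t=5: π = [0.3051, 0.2204, 0.1864, 0.2881], E[r] = 1.4070, γ^t·E[r] = 0.830791, running G = 6.125183
t=6: π = [0.3051, 0.2203, 0.1864, 0.2881], E[r] = 1.4068, γ^t·E[r] = 0.747618, running G = 6.872801
t=7: π = [0.3051, 0.2203, 0.1864, 0.2881], E[r] = 1.4068, γ^t·E[r] = 0.672855, running G = 7.545656
t=8: π = [0.3051, 0.2203, 0.1864, 0.2881], E[r] = 1.4068, γ^t·E[r] = 0.605573, running G = 8.151229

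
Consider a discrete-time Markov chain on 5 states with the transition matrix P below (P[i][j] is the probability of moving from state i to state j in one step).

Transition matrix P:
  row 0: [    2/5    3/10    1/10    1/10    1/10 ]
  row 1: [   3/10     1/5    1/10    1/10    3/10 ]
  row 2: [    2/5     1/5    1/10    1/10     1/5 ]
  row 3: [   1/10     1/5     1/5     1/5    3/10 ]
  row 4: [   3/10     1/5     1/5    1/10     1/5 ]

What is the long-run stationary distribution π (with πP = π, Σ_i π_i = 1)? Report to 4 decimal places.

π = [0.3232, 0.2323, 0.1313, 0.1111, 0.2020]

Balance equations π_j = Σ_i π_i·P[i][j]:
  π_0 = 2/5·π_0 + 3/10·π_1 + 2/5·π_2 + 1/10·π_3 + 3/10·π_4
  π_1 = 3/10·π_0 + 1/5·π_1 + 1/5·π_2 + 1/5·π_3 + 1/5·π_4
  π_2 = 1/10·π_0 + 1/10·π_1 + 1/10·π_2 + 1/5·π_3 + 1/5·π_4
  π_3 = 1/10·π_0 + 1/10·π_1 + 1/10·π_2 + 1/5·π_3 + 1/10·π_4
  normalize: π_0 + π_1 + π_2 + π_3 + π_4 = 1
Solving the linear system gives exactly π = [32/99, 23/99, 13/99, 1/9, 20/99].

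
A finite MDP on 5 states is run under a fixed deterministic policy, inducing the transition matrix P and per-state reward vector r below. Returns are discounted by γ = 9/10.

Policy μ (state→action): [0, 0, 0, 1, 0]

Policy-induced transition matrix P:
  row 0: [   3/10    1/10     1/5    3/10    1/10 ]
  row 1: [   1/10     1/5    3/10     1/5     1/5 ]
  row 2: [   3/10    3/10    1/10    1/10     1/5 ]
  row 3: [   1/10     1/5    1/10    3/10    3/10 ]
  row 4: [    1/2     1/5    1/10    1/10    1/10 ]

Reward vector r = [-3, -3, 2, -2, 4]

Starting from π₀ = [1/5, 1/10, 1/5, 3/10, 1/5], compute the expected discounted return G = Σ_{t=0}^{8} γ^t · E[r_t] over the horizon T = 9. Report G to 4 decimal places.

G = -4.0413

t=0: π = [0.2000, 0.1000, 0.2000, 0.3000, 0.2000], E[r] = -0.3000, γ^t·E[r] = -0.300000, running G = -0.300000
t=1: π = [0.2600, 0.2000, 0.1400, 0.2100, 0.1900], E[r] = -0.7600, γ^t·E[r] = -0.684000, running G = -0.984000
t=2: π = [0.2560, 0.1880, 0.1660, 0.2140, 0.1760], E[r] = -0.7240, γ^t·E[r] = -0.586440, running G = -1.570440
t=3: π = [0.2548, 0.1910, 0.1632, 0.2128, 0.1782], E[r] = -0.7238, γ^t·E[r] = -0.527650, running G = -2.098090
t=4: π = [0.2549, 0.1908, 0.1637, 0.2126, 0.1780], E[r] = -0.7231, γ^t·E[r] = -0.474439, running G = -2.572529
t=5: π = [0.2549, 0.1909, 0.1637, 0.2126, 0.1780], E[r] = -0.7233, γ^t·E[r] = -0.427104, running G = -2.999633
t=6: π = [0.2549, 0.1909, 0.1637, 0.2126, 0.1780], E[r] = -0.7233, γ^t·E[r] = -0.384386, running G = -3.384019
t=7: π = [0.2549, 0.1909, 0.1637, 0.2126, 0.1780], E[r] = -0.7233, γ^t·E[r] = -0.345947, running G = -3.729966
t=8: π = [0.2549, 0.1909, 0.1637, 0.2126, 0.1780], E[r] = -0.7233, γ^t·E[r] = -0.311352, running G = -4.041318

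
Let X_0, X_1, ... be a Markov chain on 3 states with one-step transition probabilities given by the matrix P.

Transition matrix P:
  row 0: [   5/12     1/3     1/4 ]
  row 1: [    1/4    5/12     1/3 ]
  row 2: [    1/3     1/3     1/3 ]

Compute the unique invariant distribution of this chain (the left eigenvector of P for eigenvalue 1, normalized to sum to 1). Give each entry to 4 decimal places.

Balance equations π_j = Σ_i π_i·P[i][j]:
  π_0 = 5/12·π_0 + 1/4·π_1 + 1/3·π_2
  π_1 = 1/3·π_0 + 5/12·π_1 + 1/3·π_2
  normalize: π_0 + π_1 + π_2 = 1
Solving the linear system gives exactly π = [40/121, 4/11, 37/121].

π = [0.3306, 0.3636, 0.3058]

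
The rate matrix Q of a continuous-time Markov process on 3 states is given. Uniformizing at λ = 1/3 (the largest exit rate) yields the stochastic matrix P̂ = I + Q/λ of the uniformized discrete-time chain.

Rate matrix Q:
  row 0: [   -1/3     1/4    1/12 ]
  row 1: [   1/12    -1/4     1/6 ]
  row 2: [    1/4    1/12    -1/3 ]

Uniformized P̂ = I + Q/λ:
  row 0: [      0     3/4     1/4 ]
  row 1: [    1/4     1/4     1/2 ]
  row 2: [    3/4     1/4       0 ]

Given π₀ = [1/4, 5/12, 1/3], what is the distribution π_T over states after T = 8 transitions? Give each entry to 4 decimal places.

π = [0.3124, 0.4061, 0.2815]

t=0: π = [0.2500, 0.4167, 0.3333]
t=1: π = [0.3542, 0.3750, 0.2708]
t=2: π = [0.2969, 0.4271, 0.2760]
t=3: π = [0.3138, 0.3984, 0.2878]
t=4: π = [0.3154, 0.4069, 0.2777]
t=5: π = [0.3100, 0.4077, 0.2823]
t=6: π = [0.3137, 0.4050, 0.2814]
t=7: π = [0.3123, 0.4068, 0.2809]
t=8: π = [0.3124, 0.4061, 0.2815]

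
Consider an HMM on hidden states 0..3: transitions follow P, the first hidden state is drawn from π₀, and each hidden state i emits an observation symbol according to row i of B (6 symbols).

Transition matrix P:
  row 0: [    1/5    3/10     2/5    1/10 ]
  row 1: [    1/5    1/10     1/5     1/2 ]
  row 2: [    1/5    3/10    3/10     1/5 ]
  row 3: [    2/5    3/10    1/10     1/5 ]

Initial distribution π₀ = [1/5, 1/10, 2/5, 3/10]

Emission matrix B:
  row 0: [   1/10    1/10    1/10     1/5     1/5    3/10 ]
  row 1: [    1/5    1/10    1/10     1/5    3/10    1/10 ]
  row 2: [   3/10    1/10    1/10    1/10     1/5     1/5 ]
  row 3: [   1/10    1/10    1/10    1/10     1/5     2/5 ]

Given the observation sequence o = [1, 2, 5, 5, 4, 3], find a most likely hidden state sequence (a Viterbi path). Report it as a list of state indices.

path = [2, 1, 3, 0, 2, 1]

t=0: δ = [2.000e-02, 1.000e-02, 4.000e-02, 3.000e-02]  (obs o_0=1)
t=1: δ = [1.200e-03, 1.200e-03, 1.200e-03, 8.000e-04]  ψ = [3, 2, 2, 2]  (obs o_1=2)
t=2: δ = [9.600e-05, 3.600e-05, 9.600e-05, 2.400e-04]  ψ = [3, 0, 0, 1]  (obs o_2=5)
t=3: δ = [2.880e-05, 7.200e-06, 7.680e-06, 1.920e-05]  ψ = [3, 3, 0, 3]  (obs o_3=5)
t=4: δ = [1.536e-06, 2.592e-06, 2.304e-06, 7.680e-07]  ψ = [3, 0, 0, 3]  (obs o_4=4)
t=5: δ = [1.037e-07, 1.382e-07, 6.912e-08, 1.296e-07]  ψ = [1, 2, 2, 1]  (obs o_5=3)
backtrack: best end state = 1; path = [2, 1, 3, 0, 2, 1]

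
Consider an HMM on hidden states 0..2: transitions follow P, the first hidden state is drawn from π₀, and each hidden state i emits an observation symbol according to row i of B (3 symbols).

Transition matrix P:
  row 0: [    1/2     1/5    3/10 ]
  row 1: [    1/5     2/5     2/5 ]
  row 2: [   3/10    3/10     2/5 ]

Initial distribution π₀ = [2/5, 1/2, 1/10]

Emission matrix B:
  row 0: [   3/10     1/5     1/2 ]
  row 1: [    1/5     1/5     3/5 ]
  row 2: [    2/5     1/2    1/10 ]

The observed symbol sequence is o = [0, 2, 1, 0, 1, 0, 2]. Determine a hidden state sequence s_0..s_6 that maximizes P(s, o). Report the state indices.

t=0: δ = [1.200e-01, 1.000e-01, 4.000e-02]  (obs o_0=0)
t=1: δ = [3.000e-02, 2.400e-02, 4.000e-03]  ψ = [0, 1, 1]  (obs o_1=2)
t=2: δ = [3.000e-03, 1.920e-03, 4.800e-03]  ψ = [0, 1, 1]  (obs o_2=1)
t=3: δ = [4.500e-04, 2.880e-04, 7.680e-04]  ψ = [0, 2, 2]  (obs o_3=0)
t=4: δ = [4.608e-05, 4.608e-05, 1.536e-04]  ψ = [2, 2, 2]  (obs o_4=1)
t=5: δ = [1.382e-05, 9.216e-06, 2.458e-05]  ψ = [2, 2, 2]  (obs o_5=0)
t=6: δ = [3.686e-06, 4.424e-06, 9.830e-07]  ψ = [2, 2, 2]  (obs o_6=2)
backtrack: best end state = 1; path = [1, 1, 2, 2, 2, 2, 1]

path = [1, 1, 2, 2, 2, 2, 1]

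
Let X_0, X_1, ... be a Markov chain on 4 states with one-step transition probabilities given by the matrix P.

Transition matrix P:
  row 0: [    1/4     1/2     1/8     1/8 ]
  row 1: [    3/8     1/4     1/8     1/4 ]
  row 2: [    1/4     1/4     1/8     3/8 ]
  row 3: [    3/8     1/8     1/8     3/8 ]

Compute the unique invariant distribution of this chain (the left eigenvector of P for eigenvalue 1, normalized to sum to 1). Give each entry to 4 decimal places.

Balance equations π_j = Σ_i π_i·P[i][j]:
  π_0 = 1/4·π_0 + 3/8·π_1 + 1/4·π_2 + 3/8·π_3
  π_1 = 1/2·π_0 + 1/4·π_1 + 1/4·π_2 + 1/8·π_3
  π_2 = 1/8·π_0 + 1/8·π_1 + 1/8·π_2 + 1/8·π_3
  normalize: π_0 + π_1 + π_2 + π_3 = 1
Solving the linear system gives exactly π = [23/72, 25/84, 1/8, 65/252].

π = [0.3194, 0.2976, 0.1250, 0.2579]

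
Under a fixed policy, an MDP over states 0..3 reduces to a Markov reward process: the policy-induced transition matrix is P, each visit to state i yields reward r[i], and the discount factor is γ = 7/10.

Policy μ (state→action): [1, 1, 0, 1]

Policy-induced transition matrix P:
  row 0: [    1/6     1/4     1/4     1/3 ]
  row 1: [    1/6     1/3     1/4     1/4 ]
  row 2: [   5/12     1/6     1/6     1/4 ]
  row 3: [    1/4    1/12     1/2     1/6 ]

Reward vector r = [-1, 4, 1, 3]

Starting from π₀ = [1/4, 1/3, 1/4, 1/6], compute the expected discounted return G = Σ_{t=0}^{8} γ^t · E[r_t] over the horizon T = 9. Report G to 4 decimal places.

t=0: π = [0.2500, 0.3333, 0.2500, 0.1667], E[r] = 1.8333, γ^t·E[r] = 1.833333, running G = 1.833333
t=1: π = [0.2431, 0.2292, 0.2708, 0.2569], E[r] = 1.7153, γ^t·E[r] = 1.200694, running G = 3.034028
t=2: π = [0.2558, 0.2037, 0.2917, 0.2488], E[r] = 1.5972, γ^t·E[r] = 0.782639, running G = 3.816667
t=3: π = [0.2603, 0.2012, 0.2879, 0.2506], E[r] = 1.5841, γ^t·E[r] = 0.543348, running G = 4.360015
t=4: π = [0.2595, 0.2010, 0.2887, 0.2508], E[r] = 1.5856, γ^t·E[r] = 0.380704, running G = 4.740719
t=5: π = [0.2597, 0.2009, 0.2886, 0.2507], E[r] = 1.5847, γ^t·E[r] = 0.266336, running G = 5.007055
t=6: π = [0.2597, 0.2009, 0.2886, 0.2508], E[r] = 1.5848, γ^t·E[r] = 0.186445, running G = 5.193500
t=7: π = [0.2597, 0.2009, 0.2886, 0.2507], E[r] = 1.5847, γ^t·E[r] = 0.130511, running G = 5.324011
t=8: π = [0.2597, 0.2009, 0.2886, 0.2507], E[r] = 1.5847, γ^t·E[r] = 0.091357, running G = 5.415368

G = 5.4154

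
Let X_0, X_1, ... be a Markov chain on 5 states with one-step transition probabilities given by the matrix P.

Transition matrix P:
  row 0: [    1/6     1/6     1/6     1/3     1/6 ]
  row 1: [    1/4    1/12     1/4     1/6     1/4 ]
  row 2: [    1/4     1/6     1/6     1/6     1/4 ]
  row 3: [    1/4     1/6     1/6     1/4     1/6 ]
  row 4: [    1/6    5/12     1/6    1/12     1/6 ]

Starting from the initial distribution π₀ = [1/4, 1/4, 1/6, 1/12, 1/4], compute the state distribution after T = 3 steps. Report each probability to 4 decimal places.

t=0: π = [0.2500, 0.2500, 0.1667, 0.0833, 0.2500]
t=1: π = [0.2083, 0.2083, 0.1875, 0.1944, 0.2014]
t=2: π = [0.2159, 0.1997, 0.1840, 0.2008, 0.1997]
t=3: π = [0.2154, 0.1999, 0.1833, 0.2027, 0.1986]

π = [0.2154, 0.1999, 0.1833, 0.2027, 0.1986]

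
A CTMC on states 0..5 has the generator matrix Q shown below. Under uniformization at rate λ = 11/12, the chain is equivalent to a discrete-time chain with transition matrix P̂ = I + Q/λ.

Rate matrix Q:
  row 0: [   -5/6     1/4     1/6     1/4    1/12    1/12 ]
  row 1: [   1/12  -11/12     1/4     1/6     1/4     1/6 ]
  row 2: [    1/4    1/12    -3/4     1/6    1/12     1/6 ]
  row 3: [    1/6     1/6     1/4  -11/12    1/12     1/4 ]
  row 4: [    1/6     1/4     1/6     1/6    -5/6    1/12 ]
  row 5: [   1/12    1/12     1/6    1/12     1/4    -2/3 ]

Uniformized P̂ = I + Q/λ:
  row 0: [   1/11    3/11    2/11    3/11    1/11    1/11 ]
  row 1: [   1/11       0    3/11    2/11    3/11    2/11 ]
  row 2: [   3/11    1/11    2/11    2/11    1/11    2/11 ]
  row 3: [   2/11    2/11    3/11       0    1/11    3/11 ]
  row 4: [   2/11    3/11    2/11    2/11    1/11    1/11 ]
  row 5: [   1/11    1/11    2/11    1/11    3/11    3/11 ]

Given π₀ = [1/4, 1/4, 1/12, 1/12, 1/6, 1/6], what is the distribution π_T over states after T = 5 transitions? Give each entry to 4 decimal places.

t=0: π = [0.2500, 0.2500, 0.0833, 0.0833, 0.1667, 0.1667]
t=1: π = [0.1288, 0.1515, 0.2121, 0.1742, 0.1667, 0.1667]
t=2: π = [0.1605, 0.1467, 0.2114, 0.1467, 0.1488, 0.1860]
t=3: π = [0.1562, 0.1471, 0.2085, 0.1528, 0.1514, 0.1839]
t=4: π = [0.1565, 0.1474, 0.2091, 0.1515, 0.1511, 0.1845]
t=5: π = [0.1564, 0.1472, 0.2090, 0.1517, 0.1512, 0.1844]

π = [0.1564, 0.1472, 0.2090, 0.1517, 0.1512, 0.1844]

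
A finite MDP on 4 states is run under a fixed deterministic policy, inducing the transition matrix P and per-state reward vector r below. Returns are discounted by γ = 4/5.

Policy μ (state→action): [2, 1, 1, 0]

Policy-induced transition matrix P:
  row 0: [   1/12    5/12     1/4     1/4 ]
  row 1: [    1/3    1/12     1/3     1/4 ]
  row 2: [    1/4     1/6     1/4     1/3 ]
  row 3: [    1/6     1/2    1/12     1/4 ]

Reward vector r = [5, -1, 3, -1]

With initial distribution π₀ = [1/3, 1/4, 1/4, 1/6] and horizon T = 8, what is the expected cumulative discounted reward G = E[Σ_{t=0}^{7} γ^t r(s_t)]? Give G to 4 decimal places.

t=0: π = [0.3333, 0.2500, 0.2500, 0.1667], E[r] = 2.0000, γ^t·E[r] = 2.000000, running G = 2.000000
t=1: π = [0.2014, 0.2847, 0.2431, 0.2708], E[r] = 1.1806, γ^t·E[r] = 0.944444, running G = 2.944444
t=2: π = [0.2176, 0.2836, 0.2286, 0.2703], E[r] = 1.2199, γ^t·E[r] = 0.780741, running G = 3.725185
t=3: π = [0.2148, 0.2875, 0.2286, 0.2690], E[r] = 1.2034, γ^t·E[r] = 0.616148, running G = 4.341333
t=4: π = [0.2157, 0.2861, 0.2291, 0.2690], E[r] = 1.2109, γ^t·E[r] = 0.495970, running G = 4.837304
t=5: π = [0.2155, 0.2864, 0.2290, 0.2691], E[r] = 1.2088, γ^t·E[r] = 0.396098, running G = 5.233402
t=6: π = [0.2155, 0.2864, 0.2290, 0.2691], E[r] = 1.2093, γ^t·E[r] = 0.317009, running G = 5.550411
t=7: π = [0.2155, 0.2864, 0.2290, 0.2691], E[r] = 1.2092, γ^t·E[r] = 0.253581, running G = 5.803992

G = 5.8040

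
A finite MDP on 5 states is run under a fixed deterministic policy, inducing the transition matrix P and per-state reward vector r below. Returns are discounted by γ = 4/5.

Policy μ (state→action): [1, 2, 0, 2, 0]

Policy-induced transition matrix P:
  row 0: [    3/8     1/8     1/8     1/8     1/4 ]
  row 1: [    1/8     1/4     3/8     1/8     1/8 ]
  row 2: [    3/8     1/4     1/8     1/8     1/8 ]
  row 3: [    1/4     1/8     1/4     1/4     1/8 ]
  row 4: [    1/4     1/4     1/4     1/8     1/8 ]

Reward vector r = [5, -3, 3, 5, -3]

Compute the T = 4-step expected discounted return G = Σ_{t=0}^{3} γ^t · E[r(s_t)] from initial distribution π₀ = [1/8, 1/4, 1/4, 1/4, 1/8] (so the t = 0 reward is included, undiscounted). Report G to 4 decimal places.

t=0: π = [0.1250, 0.2500, 0.2500, 0.2500, 0.1250], E[r] = 1.5000, γ^t·E[r] = 1.500000, running G = 1.500000
t=1: π = [0.2656, 0.2031, 0.2344, 0.1563, 0.1406], E[r] = 1.7813, γ^t·E[r] = 1.425000, running G = 2.925000
t=2: π = [0.2871, 0.1973, 0.2129, 0.1445, 0.1582], E[r] = 1.7305, γ^t·E[r] = 1.107500, running G = 4.032500
t=3: π = [0.2878, 0.1960, 0.2122, 0.1431, 0.1609], E[r] = 1.7202, γ^t·E[r] = 0.880750, running G = 4.913250

G = 4.9133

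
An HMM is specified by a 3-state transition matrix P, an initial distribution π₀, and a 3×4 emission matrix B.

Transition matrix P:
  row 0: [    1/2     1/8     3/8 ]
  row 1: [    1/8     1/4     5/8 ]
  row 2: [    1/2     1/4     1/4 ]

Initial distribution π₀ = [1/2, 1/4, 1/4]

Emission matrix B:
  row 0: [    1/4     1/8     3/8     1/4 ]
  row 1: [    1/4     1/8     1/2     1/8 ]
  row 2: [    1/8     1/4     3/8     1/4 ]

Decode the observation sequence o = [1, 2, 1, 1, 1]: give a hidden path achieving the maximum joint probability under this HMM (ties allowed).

t=0: δ = [6.250e-02, 3.125e-02, 6.250e-02]  (obs o_0=1)
t=1: δ = [1.172e-02, 7.812e-03, 8.789e-03]  ψ = [0, 2, 0]  (obs o_1=2)
t=2: δ = [7.324e-04, 2.747e-04, 1.221e-03]  ψ = [0, 2, 1]  (obs o_2=1)
t=3: δ = [7.629e-05, 3.815e-05, 7.629e-05]  ψ = [2, 2, 2]  (obs o_3=1)
t=4: δ = [4.768e-06, 2.384e-06, 7.153e-06]  ψ = [0, 2, 0]  (obs o_4=1)
backtrack: best end state = 2; path = [2, 1, 2, 0, 2]

path = [2, 1, 2, 0, 2]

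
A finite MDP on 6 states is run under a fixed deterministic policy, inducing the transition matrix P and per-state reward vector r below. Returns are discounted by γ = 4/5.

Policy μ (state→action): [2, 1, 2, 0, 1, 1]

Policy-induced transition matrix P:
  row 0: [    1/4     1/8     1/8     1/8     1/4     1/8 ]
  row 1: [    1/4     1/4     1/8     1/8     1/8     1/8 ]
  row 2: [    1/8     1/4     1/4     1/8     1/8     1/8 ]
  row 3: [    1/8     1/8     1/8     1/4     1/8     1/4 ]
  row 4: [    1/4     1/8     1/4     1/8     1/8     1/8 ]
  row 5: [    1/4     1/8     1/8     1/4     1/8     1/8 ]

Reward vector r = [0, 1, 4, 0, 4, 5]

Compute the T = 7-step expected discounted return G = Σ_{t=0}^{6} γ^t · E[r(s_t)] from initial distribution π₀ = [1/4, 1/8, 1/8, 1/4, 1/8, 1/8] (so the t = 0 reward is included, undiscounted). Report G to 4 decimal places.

G = 8.1375

t=0: π = [0.2500, 0.1250, 0.1250, 0.2500, 0.1250, 0.1250], E[r] = 1.7500, γ^t·E[r] = 1.750000, running G = 1.750000
t=1: π = [0.2031, 0.1563, 0.1563, 0.1719, 0.1563, 0.1563], E[r] = 2.1875, γ^t·E[r] = 1.750000, running G = 3.500000
t=2: π = [0.2090, 0.1641, 0.1641, 0.1660, 0.1504, 0.1465], E[r] = 2.1543, γ^t·E[r] = 1.378750, running G = 4.878750
t=3: π = [0.2087, 0.1660, 0.1643, 0.1641, 0.1511, 0.1458], E[r] = 2.1565, γ^t·E[r] = 1.104125, running G = 5.982875
t=4: π = [0.2090, 0.1663, 0.1644, 0.1637, 0.1511, 0.1455], E[r] = 2.1559, γ^t·E[r] = 0.883063, running G = 6.865938
t=5: π = [0.2090, 0.1663, 0.1644, 0.1637, 0.1511, 0.1455], E[r] = 2.1559, γ^t·E[r] = 0.706448, running G = 7.572385
t=6: π = [0.2090, 0.1663, 0.1644, 0.1636, 0.1511, 0.1455], E[r] = 2.1559, γ^t·E[r] = 0.565157, running G = 8.137542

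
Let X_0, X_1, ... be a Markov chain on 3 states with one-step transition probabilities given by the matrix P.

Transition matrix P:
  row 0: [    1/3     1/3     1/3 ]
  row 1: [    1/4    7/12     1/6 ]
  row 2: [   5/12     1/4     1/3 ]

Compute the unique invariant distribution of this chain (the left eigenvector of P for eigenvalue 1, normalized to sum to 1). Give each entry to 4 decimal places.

π = [0.3208, 0.4151, 0.2642]

Balance equations π_j = Σ_i π_i·P[i][j]:
  π_0 = 1/3·π_0 + 1/4·π_1 + 5/12·π_2
  π_1 = 1/3·π_0 + 7/12·π_1 + 1/4·π_2
  normalize: π_0 + π_1 + π_2 = 1
Solving the linear system gives exactly π = [17/53, 22/53, 14/53].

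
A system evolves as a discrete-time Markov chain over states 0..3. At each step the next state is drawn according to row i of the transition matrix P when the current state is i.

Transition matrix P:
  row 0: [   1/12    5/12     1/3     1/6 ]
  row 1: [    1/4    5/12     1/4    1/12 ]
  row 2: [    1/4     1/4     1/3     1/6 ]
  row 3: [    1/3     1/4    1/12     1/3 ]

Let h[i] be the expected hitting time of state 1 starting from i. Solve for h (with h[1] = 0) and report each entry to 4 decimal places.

h = [2.9752, 0.0000, 3.4711, 3.4215]

First-step conditioning: h[1] = 0; for i ≠ 1, h[i] = 1 + Σ_k P[i][k]·h[k].
  h[0] = 1 + 1/12·h[0] + 1/3·h[2] + 1/6·h[3]
  h[2] = 1 + 1/4·h[0] + 1/3·h[2] + 1/6·h[3]
  h[3] = 1 + 1/3·h[0] + 1/12·h[2] + 1/3·h[3]
Solving the 3×3 linear system over states ≠ 1 gives exactly h = [360/121, 0, 420/121, 414/121] (h[1] = 0 is the target).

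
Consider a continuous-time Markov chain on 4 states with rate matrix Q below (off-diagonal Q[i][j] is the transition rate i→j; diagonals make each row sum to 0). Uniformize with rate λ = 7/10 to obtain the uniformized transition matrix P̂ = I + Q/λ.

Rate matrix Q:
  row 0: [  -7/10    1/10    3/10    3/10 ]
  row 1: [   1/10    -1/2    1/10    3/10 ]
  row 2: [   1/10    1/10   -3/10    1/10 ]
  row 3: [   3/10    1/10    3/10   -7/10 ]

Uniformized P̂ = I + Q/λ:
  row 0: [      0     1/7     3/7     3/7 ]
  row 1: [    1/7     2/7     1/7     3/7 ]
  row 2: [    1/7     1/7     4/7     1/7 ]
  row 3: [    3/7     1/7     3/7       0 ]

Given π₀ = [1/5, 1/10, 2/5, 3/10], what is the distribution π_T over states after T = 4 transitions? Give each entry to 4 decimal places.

t=0: π = [0.2000, 0.1000, 0.4000, 0.3000]
t=1: π = [0.2000, 0.1571, 0.4571, 0.1857]
t=2: π = [0.1673, 0.1653, 0.4490, 0.2184]
t=3: π = [0.1813, 0.1665, 0.4455, 0.2067]
t=4: π = [0.1760, 0.1666, 0.4446, 0.2127]

π = [0.1760, 0.1666, 0.4446, 0.2127]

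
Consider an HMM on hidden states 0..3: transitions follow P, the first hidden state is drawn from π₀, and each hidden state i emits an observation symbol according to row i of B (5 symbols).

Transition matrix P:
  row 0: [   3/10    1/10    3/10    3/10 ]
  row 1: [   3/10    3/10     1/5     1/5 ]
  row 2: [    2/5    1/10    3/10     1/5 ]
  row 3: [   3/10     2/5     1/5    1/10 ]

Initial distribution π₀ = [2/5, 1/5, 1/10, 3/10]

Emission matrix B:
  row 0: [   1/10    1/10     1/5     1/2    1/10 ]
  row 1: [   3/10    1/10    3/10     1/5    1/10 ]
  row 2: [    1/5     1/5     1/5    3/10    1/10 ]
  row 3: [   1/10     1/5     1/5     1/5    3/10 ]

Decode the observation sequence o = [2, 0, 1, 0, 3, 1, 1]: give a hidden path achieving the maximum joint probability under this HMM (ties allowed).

path = [3, 1, 3, 1, 0, 2, 2]

t=0: δ = [8.000e-02, 6.000e-02, 2.000e-02, 6.000e-02]  (obs o_0=2)
t=1: δ = [2.400e-03, 7.200e-03, 4.800e-03, 2.400e-03]  ψ = [0, 3, 0, 0]  (obs o_1=0)
t=2: δ = [2.160e-04, 2.160e-04, 2.880e-04, 2.880e-04]  ψ = [1, 1, 1, 1]  (obs o_2=1)
t=3: δ = [1.152e-05, 3.456e-05, 1.728e-05, 6.480e-06]  ψ = [2, 3, 2, 0]  (obs o_3=0)
t=4: δ = [5.184e-06, 2.074e-06, 2.074e-06, 1.382e-06]  ψ = [1, 1, 1, 1]  (obs o_4=3)
t=5: δ = [1.555e-07, 6.221e-08, 3.110e-07, 3.110e-07]  ψ = [0, 1, 0, 0]  (obs o_5=1)
t=6: δ = [1.244e-08, 1.244e-08, 1.866e-08, 1.244e-08]  ψ = [2, 3, 2, 2]  (obs o_6=1)
backtrack: best end state = 2; path = [3, 1, 3, 1, 0, 2, 2]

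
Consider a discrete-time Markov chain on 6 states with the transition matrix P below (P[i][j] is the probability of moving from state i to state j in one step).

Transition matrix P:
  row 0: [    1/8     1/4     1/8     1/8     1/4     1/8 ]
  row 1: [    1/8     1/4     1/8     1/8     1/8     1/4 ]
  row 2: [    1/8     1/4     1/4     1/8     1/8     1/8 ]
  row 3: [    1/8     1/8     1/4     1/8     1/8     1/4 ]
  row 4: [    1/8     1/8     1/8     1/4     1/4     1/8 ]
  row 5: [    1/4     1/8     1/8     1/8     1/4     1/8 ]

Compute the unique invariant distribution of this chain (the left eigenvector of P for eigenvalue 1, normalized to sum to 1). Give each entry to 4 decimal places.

Balance equations π_j = Σ_i π_i·P[i][j]:
  π_0 = 1/8·π_0 + 1/8·π_1 + 1/8·π_2 + 1/8·π_3 + 1/8·π_4 + 1/4·π_5
  π_1 = 1/4·π_0 + 1/4·π_1 + 1/4·π_2 + 1/8·π_3 + 1/8·π_4 + 1/8·π_5
  π_2 = 1/8·π_0 + 1/8·π_1 + 1/4·π_2 + 1/4·π_3 + 1/8·π_4 + 1/8·π_5
  π_3 = 1/8·π_0 + 1/8·π_1 + 1/8·π_2 + 1/8·π_3 + 1/4·π_4 + 1/8·π_5
  π_4 = 1/4·π_0 + 1/8·π_1 + 1/8·π_2 + 1/8·π_3 + 1/4·π_4 + 1/4·π_5
  normalize: π_0 + π_1 + π_2 + π_3 + π_4 + π_5 = 1
Solving the linear system gives exactly π = [4249/29129, 5451/29129, 4779/29129, 4324/29129, 5463/29129, 4863/29129].

π = [0.1459, 0.1871, 0.1641, 0.1484, 0.1875, 0.1669]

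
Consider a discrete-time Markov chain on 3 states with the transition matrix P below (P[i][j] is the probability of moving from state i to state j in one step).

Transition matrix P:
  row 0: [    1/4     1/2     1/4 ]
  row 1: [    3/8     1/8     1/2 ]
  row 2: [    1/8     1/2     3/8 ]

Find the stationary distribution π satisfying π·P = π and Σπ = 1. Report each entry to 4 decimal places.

Balance equations π_j = Σ_i π_i·P[i][j]:
  π_0 = 1/4·π_0 + 3/8·π_1 + 1/8·π_2
  π_1 = 1/2·π_0 + 1/8·π_1 + 1/2·π_2
  normalize: π_0 + π_1 + π_2 = 1
Solving the linear system gives exactly π = [19/77, 4/11, 30/77].

π = [0.2468, 0.3636, 0.3896]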